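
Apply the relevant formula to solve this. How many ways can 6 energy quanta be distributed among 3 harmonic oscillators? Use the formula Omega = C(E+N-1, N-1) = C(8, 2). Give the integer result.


Step 1: Use binomial coefficient C(8, 2)
Step 2: Numerator = 8! / 6!
Step 3: Denominator = 2!
Step 4: Omega = 28

28


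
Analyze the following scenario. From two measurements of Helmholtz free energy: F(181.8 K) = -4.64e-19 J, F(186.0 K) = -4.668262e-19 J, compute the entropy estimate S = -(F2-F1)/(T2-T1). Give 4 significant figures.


Step 1: dF = F2 - F1 = -4.668262e-19 - (-4.64e-19) = -2.8262e-21 J
Step 2: dT = T2 - T1 = 186.0 - 181.8 = 4.2 K
Step 3: S = -dF/dT = -(-2.8262e-21)/4.2 = 6.729e-22 J/K

6.729e-22


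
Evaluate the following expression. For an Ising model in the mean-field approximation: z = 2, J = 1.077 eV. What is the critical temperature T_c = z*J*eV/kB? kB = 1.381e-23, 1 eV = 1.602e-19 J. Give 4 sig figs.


Step 1: z*J = 2*1.077 = 2.154 eV
Step 2: Convert to Joules: 2.154*1.602e-19 = 3.451e-19 J
Step 3: T_c = 3.451e-19 / 1.381e-23 = 2.499e+04 K

2.499e+04


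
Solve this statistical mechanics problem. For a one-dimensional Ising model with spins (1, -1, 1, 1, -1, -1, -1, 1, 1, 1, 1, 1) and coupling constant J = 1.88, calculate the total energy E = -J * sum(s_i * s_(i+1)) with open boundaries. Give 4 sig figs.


Step 1: Nearest-neighbor products: -1, -1, 1, -1, 1, 1, -1, 1, 1, 1, 1
Step 2: Sum of products = 3
Step 3: E = -1.88 * 3 = -5.64

-5.64


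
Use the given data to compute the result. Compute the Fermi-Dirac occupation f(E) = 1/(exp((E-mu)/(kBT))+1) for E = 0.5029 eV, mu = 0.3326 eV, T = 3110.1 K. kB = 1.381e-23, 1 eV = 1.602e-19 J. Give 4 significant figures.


Step 1: (E - mu) = 0.5029 - 0.3326 = 0.1703 eV
Step 2: Convert: (E-mu)*eV = 2.728e-20 J
Step 3: x = (E-mu)*eV/(kB*T) = 0.6352
Step 4: f = 1/(exp(0.6352)+1) = 0.3463

0.3463


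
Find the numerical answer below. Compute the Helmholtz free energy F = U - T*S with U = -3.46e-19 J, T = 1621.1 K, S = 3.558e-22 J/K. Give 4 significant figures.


Step 1: T*S = 1621.1 * 3.558e-22 = 5.768e-19 J
Step 2: F = U - T*S = -3.46e-19 - 5.768e-19
Step 3: F = -9.228e-19 J

-9.228e-19


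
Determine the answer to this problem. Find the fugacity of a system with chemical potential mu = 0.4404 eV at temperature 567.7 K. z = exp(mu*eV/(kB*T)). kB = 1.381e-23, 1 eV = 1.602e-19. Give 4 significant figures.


Step 1: Convert mu to Joules: 0.4404*1.602e-19 = 7.055e-20 J
Step 2: kB*T = 1.381e-23*567.7 = 7.84e-21 J
Step 3: mu/(kB*T) = 8.999
Step 4: z = exp(8.999) = 8095

8095


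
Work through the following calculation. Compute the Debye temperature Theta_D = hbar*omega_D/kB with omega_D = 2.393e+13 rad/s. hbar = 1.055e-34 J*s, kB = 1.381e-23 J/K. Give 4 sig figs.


Step 1: hbar*omega_D = 1.055e-34 * 2.393e+13 = 2.525e-21 J
Step 2: Theta_D = 2.525e-21 / 1.381e-23
Step 3: Theta_D = 182.8 K

182.8


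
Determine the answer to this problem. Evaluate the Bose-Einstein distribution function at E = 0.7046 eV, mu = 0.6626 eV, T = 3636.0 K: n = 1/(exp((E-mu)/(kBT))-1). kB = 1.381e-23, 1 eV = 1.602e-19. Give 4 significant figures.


Step 1: (E - mu) = 0.042 eV
Step 2: x = (E-mu)*eV/(kB*T) = 0.042*1.602e-19/(1.381e-23*3636.0) = 0.134
Step 3: exp(x) = 1.143
Step 4: n = 1/(exp(x)-1) = 6.974

6.974


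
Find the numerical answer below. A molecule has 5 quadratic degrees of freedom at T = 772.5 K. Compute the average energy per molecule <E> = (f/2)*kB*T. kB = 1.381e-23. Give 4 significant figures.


Step 1: f/2 = 5/2 = 2.5
Step 2: kB*T = 1.381e-23 * 772.5 = 1.067e-20
Step 3: <E> = 2.5 * 1.067e-20 = 2.667e-20 J

2.667e-20


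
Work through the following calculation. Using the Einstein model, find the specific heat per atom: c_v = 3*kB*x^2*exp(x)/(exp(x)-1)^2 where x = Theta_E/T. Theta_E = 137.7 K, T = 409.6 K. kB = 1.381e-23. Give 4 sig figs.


Step 1: x = Theta_E/T = 137.7/409.6 = 0.3362
Step 2: x^2 = 0.113
Step 3: exp(x) = 1.4
Step 4: c_v = 3*1.381e-23*0.113*1.4/(1.4-1)^2 = 4.104e-23

4.104e-23


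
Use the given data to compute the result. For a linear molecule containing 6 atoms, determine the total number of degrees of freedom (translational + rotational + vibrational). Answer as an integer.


Step 1: Translational DOF = 3
Step 2: Rotational DOF (linear) = 2
Step 3: Vibrational DOF = 3*6 - 5 = 13
Step 4: Total = 3 + 2 + 13 = 18

18


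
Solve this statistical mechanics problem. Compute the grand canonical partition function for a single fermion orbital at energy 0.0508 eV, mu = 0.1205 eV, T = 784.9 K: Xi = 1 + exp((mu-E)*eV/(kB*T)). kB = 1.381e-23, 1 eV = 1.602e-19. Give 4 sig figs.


Step 1: (mu - E) = 0.1205 - 0.0508 = 0.0697 eV
Step 2: x = (mu-E)*eV/(kB*T) = 0.0697*1.602e-19/(1.381e-23*784.9) = 1.03
Step 3: exp(x) = 2.801
Step 4: Xi = 1 + 2.801 = 3.801

3.801


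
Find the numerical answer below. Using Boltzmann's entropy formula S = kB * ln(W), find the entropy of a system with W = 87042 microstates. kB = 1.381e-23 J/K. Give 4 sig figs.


Step 1: ln(W) = ln(87042) = 11.37
Step 2: S = kB * ln(W) = 1.381e-23 * 11.37
Step 3: S = 1.571e-22 J/K

1.571e-22


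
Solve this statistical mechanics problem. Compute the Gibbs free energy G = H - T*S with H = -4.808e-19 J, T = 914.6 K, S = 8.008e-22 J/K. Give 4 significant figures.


Step 1: T*S = 914.6 * 8.008e-22 = 7.324e-19 J
Step 2: G = H - T*S = -4.808e-19 - 7.324e-19
Step 3: G = -1.213e-18 J

-1.213e-18


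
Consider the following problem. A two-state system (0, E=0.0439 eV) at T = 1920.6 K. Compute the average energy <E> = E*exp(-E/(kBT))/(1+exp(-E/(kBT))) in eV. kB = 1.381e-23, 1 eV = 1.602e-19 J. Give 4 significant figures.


Step 1: beta*E = 0.0439*1.602e-19/(1.381e-23*1920.6) = 0.2652
Step 2: exp(-beta*E) = 0.7671
Step 3: <E> = 0.0439*0.7671/(1+0.7671) = 0.01906 eV

0.01906


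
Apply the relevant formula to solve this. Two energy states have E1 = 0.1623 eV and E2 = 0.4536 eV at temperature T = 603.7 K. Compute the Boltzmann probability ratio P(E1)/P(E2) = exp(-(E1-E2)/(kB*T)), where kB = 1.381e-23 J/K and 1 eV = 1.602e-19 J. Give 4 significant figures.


Step 1: Compute energy difference dE = E1 - E2 = 0.1623 - 0.4536 = -0.2913 eV
Step 2: Convert to Joules: dE_J = -0.2913 * 1.602e-19 = -4.667e-20 J
Step 3: Compute exponent = -dE_J / (kB * T) = -(-4.667e-20) / (1.381e-23 * 603.7) = 5.597
Step 4: P(E1)/P(E2) = exp(5.597) = 269.7

269.7


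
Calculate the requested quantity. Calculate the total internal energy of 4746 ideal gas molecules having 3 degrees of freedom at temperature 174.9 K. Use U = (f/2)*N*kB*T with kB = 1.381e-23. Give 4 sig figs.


Step 1: f/2 = 3/2 = 1.5
Step 2: N*kB*T = 4746*1.381e-23*174.9 = 1.146e-17
Step 3: U = 1.5 * 1.146e-17 = 1.72e-17 J

1.72e-17


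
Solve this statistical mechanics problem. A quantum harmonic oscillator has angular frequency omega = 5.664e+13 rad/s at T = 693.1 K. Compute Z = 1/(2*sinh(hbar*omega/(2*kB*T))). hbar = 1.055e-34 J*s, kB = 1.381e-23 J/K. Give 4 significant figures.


Step 1: Compute x = hbar*omega/(kB*T) = 1.055e-34*5.664e+13/(1.381e-23*693.1) = 0.6243
Step 2: x/2 = 0.3121
Step 3: sinh(x/2) = 0.3172
Step 4: Z = 1/(2*0.3172) = 1.576

1.576


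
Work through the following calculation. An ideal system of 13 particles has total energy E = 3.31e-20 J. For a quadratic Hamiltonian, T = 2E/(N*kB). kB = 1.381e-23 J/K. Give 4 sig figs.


Step 1: Numerator = 2*E = 2*3.31e-20 = 6.62e-20 J
Step 2: Denominator = N*kB = 13*1.381e-23 = 1.795e-22
Step 3: T = 6.62e-20 / 1.795e-22 = 368.7 K

368.7


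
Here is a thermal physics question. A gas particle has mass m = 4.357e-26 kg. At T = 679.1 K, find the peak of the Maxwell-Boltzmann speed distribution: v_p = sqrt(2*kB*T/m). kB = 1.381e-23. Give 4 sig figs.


Step 1: Numerator = 2*kB*T = 2*1.381e-23*679.1 = 1.876e-20
Step 2: Ratio = 1.876e-20 / 4.357e-26 = 4.305e+05
Step 3: v_p = sqrt(4.305e+05) = 656.1 m/s

656.1


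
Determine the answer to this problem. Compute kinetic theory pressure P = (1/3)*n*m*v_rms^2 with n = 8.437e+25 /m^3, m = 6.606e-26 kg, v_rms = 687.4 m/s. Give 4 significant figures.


Step 1: v_rms^2 = 687.4^2 = 4.725e+05
Step 2: n*m = 8.437e+25*6.606e-26 = 5.573
Step 3: P = (1/3)*5.573*4.725e+05 = 8.779e+05 Pa

8.779e+05


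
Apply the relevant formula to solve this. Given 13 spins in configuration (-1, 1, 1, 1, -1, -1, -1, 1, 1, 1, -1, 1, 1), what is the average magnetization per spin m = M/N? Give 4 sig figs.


Step 1: Count up spins (+1): 8, down spins (-1): 5
Step 2: Total magnetization M = 8 - 5 = 3
Step 3: m = M/N = 3/13 = 0.2308

0.2308


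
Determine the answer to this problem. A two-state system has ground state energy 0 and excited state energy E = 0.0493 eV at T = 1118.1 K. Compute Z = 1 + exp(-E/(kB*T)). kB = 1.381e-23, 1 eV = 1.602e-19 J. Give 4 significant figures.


Step 1: Compute beta*E = E*eV/(kB*T) = 0.0493*1.602e-19/(1.381e-23*1118.1) = 0.5115
Step 2: exp(-beta*E) = exp(-0.5115) = 0.5996
Step 3: Z = 1 + 0.5996 = 1.6

1.6


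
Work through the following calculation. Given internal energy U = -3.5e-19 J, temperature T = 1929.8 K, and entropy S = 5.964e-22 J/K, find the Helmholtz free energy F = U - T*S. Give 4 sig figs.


Step 1: T*S = 1929.8 * 5.964e-22 = 1.151e-18 J
Step 2: F = U - T*S = -3.5e-19 - 1.151e-18
Step 3: F = -1.501e-18 J

-1.501e-18


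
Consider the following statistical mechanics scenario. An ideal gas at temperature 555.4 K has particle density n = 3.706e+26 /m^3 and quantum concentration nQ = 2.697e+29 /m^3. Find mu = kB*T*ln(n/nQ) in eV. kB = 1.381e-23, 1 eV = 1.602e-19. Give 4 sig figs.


Step 1: n/nQ = 3.706e+26/2.697e+29 = 0.001374
Step 2: ln(n/nQ) = -6.59
Step 3: mu = kB*T*ln(n/nQ) = 7.67e-21*-6.59 = -5.055e-20 J
Step 4: Convert to eV: -5.055e-20/1.602e-19 = -0.3155 eV

-0.3155


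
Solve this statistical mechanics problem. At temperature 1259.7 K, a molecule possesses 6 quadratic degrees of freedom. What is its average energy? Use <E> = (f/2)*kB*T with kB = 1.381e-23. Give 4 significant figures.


Step 1: f/2 = 6/2 = 3
Step 2: kB*T = 1.381e-23 * 1259.7 = 1.74e-20
Step 3: <E> = 3 * 1.74e-20 = 5.219e-20 J

5.219e-20


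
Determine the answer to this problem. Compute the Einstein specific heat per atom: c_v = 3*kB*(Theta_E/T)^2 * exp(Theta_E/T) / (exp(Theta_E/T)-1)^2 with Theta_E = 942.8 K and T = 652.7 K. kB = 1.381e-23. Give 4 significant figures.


Step 1: x = Theta_E/T = 942.8/652.7 = 1.444
Step 2: x^2 = 2.086
Step 3: exp(x) = 4.24
Step 4: c_v = 3*1.381e-23*2.086*4.24/(4.24-1)^2 = 3.492e-23

3.492e-23


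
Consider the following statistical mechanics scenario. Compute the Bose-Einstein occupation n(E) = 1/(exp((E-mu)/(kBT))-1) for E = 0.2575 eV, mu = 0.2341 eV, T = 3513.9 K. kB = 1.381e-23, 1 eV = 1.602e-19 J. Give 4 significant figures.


Step 1: (E - mu) = 0.0234 eV
Step 2: x = (E-mu)*eV/(kB*T) = 0.0234*1.602e-19/(1.381e-23*3513.9) = 0.07725
Step 3: exp(x) = 1.08
Step 4: n = 1/(exp(x)-1) = 12.45

12.45


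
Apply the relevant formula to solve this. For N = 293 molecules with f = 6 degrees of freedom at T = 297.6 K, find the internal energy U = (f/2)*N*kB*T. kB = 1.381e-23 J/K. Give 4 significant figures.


Step 1: f/2 = 6/2 = 3.0
Step 2: N*kB*T = 293*1.381e-23*297.6 = 1.204e-18
Step 3: U = 3.0 * 1.204e-18 = 3.613e-18 J

3.613e-18


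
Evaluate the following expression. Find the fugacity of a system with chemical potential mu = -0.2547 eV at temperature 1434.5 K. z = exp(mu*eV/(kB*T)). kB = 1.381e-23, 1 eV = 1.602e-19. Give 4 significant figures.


Step 1: Convert mu to Joules: -0.2547*1.602e-19 = -4.08e-20 J
Step 2: kB*T = 1.381e-23*1434.5 = 1.981e-20 J
Step 3: mu/(kB*T) = -2.06
Step 4: z = exp(-2.06) = 0.1275

0.1275


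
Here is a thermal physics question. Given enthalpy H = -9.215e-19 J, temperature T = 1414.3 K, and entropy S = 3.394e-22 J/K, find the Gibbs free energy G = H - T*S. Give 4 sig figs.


Step 1: T*S = 1414.3 * 3.394e-22 = 4.8e-19 J
Step 2: G = H - T*S = -9.215e-19 - 4.8e-19
Step 3: G = -1.402e-18 J

-1.402e-18


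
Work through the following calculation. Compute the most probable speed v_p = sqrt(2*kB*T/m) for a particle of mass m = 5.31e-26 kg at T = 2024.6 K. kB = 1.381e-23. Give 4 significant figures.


Step 1: Numerator = 2*kB*T = 2*1.381e-23*2024.6 = 5.592e-20
Step 2: Ratio = 5.592e-20 / 5.31e-26 = 1.053e+06
Step 3: v_p = sqrt(1.053e+06) = 1026 m/s

1026


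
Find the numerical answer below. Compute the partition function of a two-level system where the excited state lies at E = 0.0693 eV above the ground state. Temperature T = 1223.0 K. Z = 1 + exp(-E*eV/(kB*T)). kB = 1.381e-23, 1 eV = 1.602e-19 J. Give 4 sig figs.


Step 1: Compute beta*E = E*eV/(kB*T) = 0.0693*1.602e-19/(1.381e-23*1223.0) = 0.6573
Step 2: exp(-beta*E) = exp(-0.6573) = 0.5182
Step 3: Z = 1 + 0.5182 = 1.518

1.518


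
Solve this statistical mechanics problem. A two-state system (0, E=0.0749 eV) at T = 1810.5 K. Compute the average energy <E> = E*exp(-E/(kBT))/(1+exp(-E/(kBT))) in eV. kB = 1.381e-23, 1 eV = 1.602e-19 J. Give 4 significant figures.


Step 1: beta*E = 0.0749*1.602e-19/(1.381e-23*1810.5) = 0.4799
Step 2: exp(-beta*E) = 0.6188
Step 3: <E> = 0.0749*0.6188/(1+0.6188) = 0.02863 eV

0.02863


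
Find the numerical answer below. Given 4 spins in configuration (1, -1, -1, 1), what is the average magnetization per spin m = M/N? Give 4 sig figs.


Step 1: Count up spins (+1): 2, down spins (-1): 2
Step 2: Total magnetization M = 2 - 2 = 0
Step 3: m = M/N = 0/4 = 0

0


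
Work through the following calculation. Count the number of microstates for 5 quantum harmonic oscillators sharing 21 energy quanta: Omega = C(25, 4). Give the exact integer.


Step 1: Use binomial coefficient C(25, 4)
Step 2: Numerator = 25! / 21!
Step 3: Denominator = 4!
Step 4: Omega = 12650

12650


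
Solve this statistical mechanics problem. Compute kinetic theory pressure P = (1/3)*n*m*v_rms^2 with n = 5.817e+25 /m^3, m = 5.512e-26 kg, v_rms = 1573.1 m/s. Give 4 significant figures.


Step 1: v_rms^2 = 1573.1^2 = 2.475e+06
Step 2: n*m = 5.817e+25*5.512e-26 = 3.206
Step 3: P = (1/3)*3.206*2.475e+06 = 2.645e+06 Pa

2.645e+06


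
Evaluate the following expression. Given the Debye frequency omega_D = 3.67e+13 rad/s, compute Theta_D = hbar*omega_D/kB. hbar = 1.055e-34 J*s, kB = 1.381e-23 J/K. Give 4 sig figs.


Step 1: hbar*omega_D = 1.055e-34 * 3.67e+13 = 3.872e-21 J
Step 2: Theta_D = 3.872e-21 / 1.381e-23
Step 3: Theta_D = 280.4 K

280.4


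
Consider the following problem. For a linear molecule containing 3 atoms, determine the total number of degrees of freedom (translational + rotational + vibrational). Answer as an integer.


Step 1: Translational DOF = 3
Step 2: Rotational DOF (linear) = 2
Step 3: Vibrational DOF = 3*3 - 5 = 4
Step 4: Total = 3 + 2 + 4 = 9

9


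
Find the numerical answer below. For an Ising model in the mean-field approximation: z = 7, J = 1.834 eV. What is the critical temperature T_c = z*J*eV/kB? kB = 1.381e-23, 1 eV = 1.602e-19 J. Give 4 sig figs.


Step 1: z*J = 7*1.834 = 12.84 eV
Step 2: Convert to Joules: 12.84*1.602e-19 = 2.057e-18 J
Step 3: T_c = 2.057e-18 / 1.381e-23 = 1.489e+05 K

1.489e+05


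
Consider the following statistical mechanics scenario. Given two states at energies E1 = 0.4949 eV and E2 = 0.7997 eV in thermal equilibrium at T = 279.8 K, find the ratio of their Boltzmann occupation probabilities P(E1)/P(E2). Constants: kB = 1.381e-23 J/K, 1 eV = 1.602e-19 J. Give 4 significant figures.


Step 1: Compute energy difference dE = E1 - E2 = 0.4949 - 0.7997 = -0.3048 eV
Step 2: Convert to Joules: dE_J = -0.3048 * 1.602e-19 = -4.883e-20 J
Step 3: Compute exponent = -dE_J / (kB * T) = -(-4.883e-20) / (1.381e-23 * 279.8) = 12.64
Step 4: P(E1)/P(E2) = exp(12.64) = 3.077e+05

3.077e+05


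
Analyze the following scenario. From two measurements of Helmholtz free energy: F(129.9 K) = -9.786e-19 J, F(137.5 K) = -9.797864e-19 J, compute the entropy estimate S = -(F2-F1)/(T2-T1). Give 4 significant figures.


Step 1: dF = F2 - F1 = -9.797864e-19 - (-9.786e-19) = -1.1864e-21 J
Step 2: dT = T2 - T1 = 137.5 - 129.9 = 7.6 K
Step 3: S = -dF/dT = -(-1.1864e-21)/7.6 = 1.561e-22 J/K

1.561e-22


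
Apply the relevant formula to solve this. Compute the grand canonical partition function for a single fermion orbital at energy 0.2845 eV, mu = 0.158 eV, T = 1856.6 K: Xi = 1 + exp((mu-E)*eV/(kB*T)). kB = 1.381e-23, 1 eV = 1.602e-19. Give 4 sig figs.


Step 1: (mu - E) = 0.158 - 0.2845 = -0.1265 eV
Step 2: x = (mu-E)*eV/(kB*T) = -0.1265*1.602e-19/(1.381e-23*1856.6) = -0.7904
Step 3: exp(x) = 0.4537
Step 4: Xi = 1 + 0.4537 = 1.454

1.454


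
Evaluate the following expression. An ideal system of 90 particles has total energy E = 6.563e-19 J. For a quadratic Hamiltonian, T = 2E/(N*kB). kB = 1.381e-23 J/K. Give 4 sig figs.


Step 1: Numerator = 2*E = 2*6.563e-19 = 1.313e-18 J
Step 2: Denominator = N*kB = 90*1.381e-23 = 1.243e-21
Step 3: T = 1.313e-18 / 1.243e-21 = 1056 K

1056


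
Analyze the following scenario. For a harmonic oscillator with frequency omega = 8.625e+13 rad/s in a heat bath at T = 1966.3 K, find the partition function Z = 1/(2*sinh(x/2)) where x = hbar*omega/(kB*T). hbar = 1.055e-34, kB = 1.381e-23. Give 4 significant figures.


Step 1: Compute x = hbar*omega/(kB*T) = 1.055e-34*8.625e+13/(1.381e-23*1966.3) = 0.3351
Step 2: x/2 = 0.1675
Step 3: sinh(x/2) = 0.1683
Step 4: Z = 1/(2*0.1683) = 2.97

2.97


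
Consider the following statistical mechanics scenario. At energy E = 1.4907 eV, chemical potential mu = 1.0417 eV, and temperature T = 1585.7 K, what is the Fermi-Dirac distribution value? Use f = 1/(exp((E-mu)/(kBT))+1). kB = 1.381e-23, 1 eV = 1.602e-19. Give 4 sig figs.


Step 1: (E - mu) = 1.4907 - 1.0417 = 0.449 eV
Step 2: Convert: (E-mu)*eV = 7.193e-20 J
Step 3: x = (E-mu)*eV/(kB*T) = 3.285
Step 4: f = 1/(exp(3.285)+1) = 0.0361

0.0361


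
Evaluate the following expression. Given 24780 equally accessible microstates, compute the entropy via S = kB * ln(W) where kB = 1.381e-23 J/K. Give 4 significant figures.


Step 1: ln(W) = ln(24780) = 10.12
Step 2: S = kB * ln(W) = 1.381e-23 * 10.12
Step 3: S = 1.397e-22 J/K

1.397e-22


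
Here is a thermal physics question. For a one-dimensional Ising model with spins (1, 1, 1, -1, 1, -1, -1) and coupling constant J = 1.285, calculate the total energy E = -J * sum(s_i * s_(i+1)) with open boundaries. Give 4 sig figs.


Step 1: Nearest-neighbor products: 1, 1, -1, -1, -1, 1
Step 2: Sum of products = 0
Step 3: E = -1.285 * 0 = 0

0


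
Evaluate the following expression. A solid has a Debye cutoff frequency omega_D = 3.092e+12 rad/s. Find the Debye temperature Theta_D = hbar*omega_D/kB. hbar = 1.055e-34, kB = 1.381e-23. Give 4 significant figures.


Step 1: hbar*omega_D = 1.055e-34 * 3.092e+12 = 3.262e-22 J
Step 2: Theta_D = 3.262e-22 / 1.381e-23
Step 3: Theta_D = 23.62 K

23.62


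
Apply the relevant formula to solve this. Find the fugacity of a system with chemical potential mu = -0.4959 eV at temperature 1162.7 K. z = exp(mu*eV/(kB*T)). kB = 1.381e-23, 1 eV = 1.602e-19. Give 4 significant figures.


Step 1: Convert mu to Joules: -0.4959*1.602e-19 = -7.944e-20 J
Step 2: kB*T = 1.381e-23*1162.7 = 1.606e-20 J
Step 3: mu/(kB*T) = -4.948
Step 4: z = exp(-4.948) = 0.0071

0.0071


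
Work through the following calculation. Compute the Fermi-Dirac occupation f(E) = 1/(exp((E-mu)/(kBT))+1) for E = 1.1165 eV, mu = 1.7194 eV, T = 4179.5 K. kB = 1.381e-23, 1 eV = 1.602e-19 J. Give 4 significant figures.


Step 1: (E - mu) = 1.1165 - 1.7194 = -0.6029 eV
Step 2: Convert: (E-mu)*eV = -9.658e-20 J
Step 3: x = (E-mu)*eV/(kB*T) = -1.673
Step 4: f = 1/(exp(-1.673)+1) = 0.842

0.842


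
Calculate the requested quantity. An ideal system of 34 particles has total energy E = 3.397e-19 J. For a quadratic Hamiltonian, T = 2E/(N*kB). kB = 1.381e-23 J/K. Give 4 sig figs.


Step 1: Numerator = 2*E = 2*3.397e-19 = 6.794e-19 J
Step 2: Denominator = N*kB = 34*1.381e-23 = 4.695e-22
Step 3: T = 6.794e-19 / 4.695e-22 = 1447 K

1447


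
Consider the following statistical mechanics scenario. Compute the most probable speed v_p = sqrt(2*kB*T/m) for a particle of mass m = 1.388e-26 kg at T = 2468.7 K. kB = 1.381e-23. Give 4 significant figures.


Step 1: Numerator = 2*kB*T = 2*1.381e-23*2468.7 = 6.819e-20
Step 2: Ratio = 6.819e-20 / 1.388e-26 = 4.912e+06
Step 3: v_p = sqrt(4.912e+06) = 2216 m/s

2216


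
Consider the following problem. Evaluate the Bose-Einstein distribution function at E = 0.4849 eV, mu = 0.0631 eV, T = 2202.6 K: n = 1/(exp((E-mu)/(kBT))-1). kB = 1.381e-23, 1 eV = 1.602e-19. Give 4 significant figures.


Step 1: (E - mu) = 0.4218 eV
Step 2: x = (E-mu)*eV/(kB*T) = 0.4218*1.602e-19/(1.381e-23*2202.6) = 2.221
Step 3: exp(x) = 9.221
Step 4: n = 1/(exp(x)-1) = 0.1216

0.1216


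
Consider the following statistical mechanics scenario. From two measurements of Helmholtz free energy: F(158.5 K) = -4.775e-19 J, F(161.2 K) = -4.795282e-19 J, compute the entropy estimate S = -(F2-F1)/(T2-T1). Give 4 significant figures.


Step 1: dF = F2 - F1 = -4.795282e-19 - (-4.775e-19) = -2.0282e-21 J
Step 2: dT = T2 - T1 = 161.2 - 158.5 = 2.7 K
Step 3: S = -dF/dT = -(-2.0282e-21)/2.7 = 7.512e-22 J/K

7.512e-22


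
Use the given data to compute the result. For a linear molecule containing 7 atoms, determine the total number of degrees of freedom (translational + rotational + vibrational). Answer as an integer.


Step 1: Translational DOF = 3
Step 2: Rotational DOF (linear) = 2
Step 3: Vibrational DOF = 3*7 - 5 = 16
Step 4: Total = 3 + 2 + 16 = 21

21


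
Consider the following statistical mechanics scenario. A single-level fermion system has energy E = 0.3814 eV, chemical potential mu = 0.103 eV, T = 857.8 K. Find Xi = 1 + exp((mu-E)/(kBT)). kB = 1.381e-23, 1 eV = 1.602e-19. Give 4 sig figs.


Step 1: (mu - E) = 0.103 - 0.3814 = -0.2784 eV
Step 2: x = (mu-E)*eV/(kB*T) = -0.2784*1.602e-19/(1.381e-23*857.8) = -3.765
Step 3: exp(x) = 0.02317
Step 4: Xi = 1 + 0.02317 = 1.023

1.023


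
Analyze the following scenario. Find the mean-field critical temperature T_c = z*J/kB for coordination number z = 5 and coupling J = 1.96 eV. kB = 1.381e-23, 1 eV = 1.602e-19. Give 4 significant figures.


Step 1: z*J = 5*1.96 = 9.8 eV
Step 2: Convert to Joules: 9.8*1.602e-19 = 1.57e-18 J
Step 3: T_c = 1.57e-18 / 1.381e-23 = 1.137e+05 K

1.137e+05


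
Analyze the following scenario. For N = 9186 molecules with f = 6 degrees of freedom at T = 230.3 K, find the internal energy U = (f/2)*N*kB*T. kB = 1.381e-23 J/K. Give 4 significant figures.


Step 1: f/2 = 6/2 = 3.0
Step 2: N*kB*T = 9186*1.381e-23*230.3 = 2.922e-17
Step 3: U = 3.0 * 2.922e-17 = 8.765e-17 J

8.765e-17


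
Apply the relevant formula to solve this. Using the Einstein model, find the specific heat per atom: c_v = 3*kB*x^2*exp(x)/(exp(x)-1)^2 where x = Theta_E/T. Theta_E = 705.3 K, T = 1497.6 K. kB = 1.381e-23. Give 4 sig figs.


Step 1: x = Theta_E/T = 705.3/1497.6 = 0.471
Step 2: x^2 = 0.2218
Step 3: exp(x) = 1.602
Step 4: c_v = 3*1.381e-23*0.2218*1.602/(1.602-1)^2 = 4.067e-23

4.067e-23


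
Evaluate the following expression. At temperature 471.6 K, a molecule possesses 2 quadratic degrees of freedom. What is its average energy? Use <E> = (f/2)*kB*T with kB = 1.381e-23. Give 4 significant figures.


Step 1: f/2 = 2/2 = 1
Step 2: kB*T = 1.381e-23 * 471.6 = 6.513e-21
Step 3: <E> = 1 * 6.513e-21 = 6.513e-21 J

6.513e-21


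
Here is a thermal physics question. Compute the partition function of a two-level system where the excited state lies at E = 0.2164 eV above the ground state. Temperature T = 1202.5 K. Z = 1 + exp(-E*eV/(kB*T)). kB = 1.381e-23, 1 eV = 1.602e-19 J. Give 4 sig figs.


Step 1: Compute beta*E = E*eV/(kB*T) = 0.2164*1.602e-19/(1.381e-23*1202.5) = 2.088
Step 2: exp(-beta*E) = exp(-2.088) = 0.124
Step 3: Z = 1 + 0.124 = 1.124

1.124


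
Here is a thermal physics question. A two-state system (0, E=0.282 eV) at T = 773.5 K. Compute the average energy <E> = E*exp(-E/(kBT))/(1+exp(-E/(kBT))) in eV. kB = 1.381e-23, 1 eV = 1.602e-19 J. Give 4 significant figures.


Step 1: beta*E = 0.282*1.602e-19/(1.381e-23*773.5) = 4.229
Step 2: exp(-beta*E) = 0.01456
Step 3: <E> = 0.282*0.01456/(1+0.01456) = 0.004048 eV

0.004048


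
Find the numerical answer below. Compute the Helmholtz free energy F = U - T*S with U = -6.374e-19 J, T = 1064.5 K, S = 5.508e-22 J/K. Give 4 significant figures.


Step 1: T*S = 1064.5 * 5.508e-22 = 5.863e-19 J
Step 2: F = U - T*S = -6.374e-19 - 5.863e-19
Step 3: F = -1.224e-18 J

-1.224e-18


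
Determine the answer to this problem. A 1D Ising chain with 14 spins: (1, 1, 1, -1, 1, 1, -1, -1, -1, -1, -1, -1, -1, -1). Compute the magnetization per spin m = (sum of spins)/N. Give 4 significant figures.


Step 1: Count up spins (+1): 5, down spins (-1): 9
Step 2: Total magnetization M = 5 - 9 = -4
Step 3: m = M/N = -4/14 = -0.2857

-0.2857


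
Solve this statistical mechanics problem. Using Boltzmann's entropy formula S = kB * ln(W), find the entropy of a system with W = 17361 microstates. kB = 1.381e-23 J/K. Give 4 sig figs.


Step 1: ln(W) = ln(17361) = 9.762
Step 2: S = kB * ln(W) = 1.381e-23 * 9.762
Step 3: S = 1.348e-22 J/K

1.348e-22


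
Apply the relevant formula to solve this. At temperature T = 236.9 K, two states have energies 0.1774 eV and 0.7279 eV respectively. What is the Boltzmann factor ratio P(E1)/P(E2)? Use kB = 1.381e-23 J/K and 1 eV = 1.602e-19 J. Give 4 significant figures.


Step 1: Compute energy difference dE = E1 - E2 = 0.1774 - 0.7279 = -0.5505 eV
Step 2: Convert to Joules: dE_J = -0.5505 * 1.602e-19 = -8.819e-20 J
Step 3: Compute exponent = -dE_J / (kB * T) = -(-8.819e-20) / (1.381e-23 * 236.9) = 26.96
Step 4: P(E1)/P(E2) = exp(26.96) = 5.093e+11

5.093e+11


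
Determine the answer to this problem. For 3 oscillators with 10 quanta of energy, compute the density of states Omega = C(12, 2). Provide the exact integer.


Step 1: Use binomial coefficient C(12, 2)
Step 2: Numerator = 12! / 10!
Step 3: Denominator = 2!
Step 4: Omega = 66

66


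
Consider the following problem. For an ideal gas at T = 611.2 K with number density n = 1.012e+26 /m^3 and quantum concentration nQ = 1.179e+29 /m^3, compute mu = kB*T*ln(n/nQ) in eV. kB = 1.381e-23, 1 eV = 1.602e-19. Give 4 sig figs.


Step 1: n/nQ = 1.012e+26/1.179e+29 = 0.0008584
Step 2: ln(n/nQ) = -7.06
Step 3: mu = kB*T*ln(n/nQ) = 8.441e-21*-7.06 = -5.96e-20 J
Step 4: Convert to eV: -5.96e-20/1.602e-19 = -0.372 eV

-0.372


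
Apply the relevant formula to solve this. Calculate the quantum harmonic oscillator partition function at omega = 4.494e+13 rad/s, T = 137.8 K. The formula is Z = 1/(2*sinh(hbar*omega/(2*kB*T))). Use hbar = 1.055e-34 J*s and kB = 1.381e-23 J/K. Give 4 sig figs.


Step 1: Compute x = hbar*omega/(kB*T) = 1.055e-34*4.494e+13/(1.381e-23*137.8) = 2.491
Step 2: x/2 = 1.246
Step 3: sinh(x/2) = 1.594
Step 4: Z = 1/(2*1.594) = 0.3137

0.3137


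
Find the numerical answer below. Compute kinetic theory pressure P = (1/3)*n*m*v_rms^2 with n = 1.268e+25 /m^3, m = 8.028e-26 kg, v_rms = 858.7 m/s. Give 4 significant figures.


Step 1: v_rms^2 = 858.7^2 = 7.374e+05
Step 2: n*m = 1.268e+25*8.028e-26 = 1.018
Step 3: P = (1/3)*1.018*7.374e+05 = 2.502e+05 Pa

2.502e+05


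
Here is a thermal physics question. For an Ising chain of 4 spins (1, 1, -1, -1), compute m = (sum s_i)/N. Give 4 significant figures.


Step 1: Count up spins (+1): 2, down spins (-1): 2
Step 2: Total magnetization M = 2 - 2 = 0
Step 3: m = M/N = 0/4 = 0

0


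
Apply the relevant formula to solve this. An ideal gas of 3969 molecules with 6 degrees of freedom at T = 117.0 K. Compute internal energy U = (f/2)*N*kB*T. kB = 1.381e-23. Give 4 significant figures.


Step 1: f/2 = 6/2 = 3.0
Step 2: N*kB*T = 3969*1.381e-23*117.0 = 6.413e-18
Step 3: U = 3.0 * 6.413e-18 = 1.924e-17 J

1.924e-17


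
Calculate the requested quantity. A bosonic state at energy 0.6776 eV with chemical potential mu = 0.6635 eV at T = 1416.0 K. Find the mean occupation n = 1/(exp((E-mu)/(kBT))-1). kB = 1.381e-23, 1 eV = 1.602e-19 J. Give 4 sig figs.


Step 1: (E - mu) = 0.0141 eV
Step 2: x = (E-mu)*eV/(kB*T) = 0.0141*1.602e-19/(1.381e-23*1416.0) = 0.1155
Step 3: exp(x) = 1.122
Step 4: n = 1/(exp(x)-1) = 8.167

8.167


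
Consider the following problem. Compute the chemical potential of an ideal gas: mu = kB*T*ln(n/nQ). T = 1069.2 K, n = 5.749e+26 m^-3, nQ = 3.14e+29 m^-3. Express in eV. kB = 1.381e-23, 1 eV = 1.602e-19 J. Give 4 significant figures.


Step 1: n/nQ = 5.749e+26/3.14e+29 = 0.001831
Step 2: ln(n/nQ) = -6.303
Step 3: mu = kB*T*ln(n/nQ) = 1.477e-20*-6.303 = -9.307e-20 J
Step 4: Convert to eV: -9.307e-20/1.602e-19 = -0.5809 eV

-0.5809


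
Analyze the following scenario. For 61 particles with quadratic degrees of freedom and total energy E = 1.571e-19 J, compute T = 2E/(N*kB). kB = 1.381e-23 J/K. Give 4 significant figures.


Step 1: Numerator = 2*E = 2*1.571e-19 = 3.142e-19 J
Step 2: Denominator = N*kB = 61*1.381e-23 = 8.424e-22
Step 3: T = 3.142e-19 / 8.424e-22 = 373 K

373


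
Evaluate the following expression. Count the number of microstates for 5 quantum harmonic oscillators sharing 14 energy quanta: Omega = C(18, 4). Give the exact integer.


Step 1: Use binomial coefficient C(18, 4)
Step 2: Numerator = 18! / 14!
Step 3: Denominator = 4!
Step 4: Omega = 3060

3060


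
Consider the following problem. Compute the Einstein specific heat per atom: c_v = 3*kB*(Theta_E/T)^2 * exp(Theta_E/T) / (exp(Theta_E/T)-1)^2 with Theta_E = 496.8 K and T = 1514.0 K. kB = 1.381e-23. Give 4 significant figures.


Step 1: x = Theta_E/T = 496.8/1514.0 = 0.3281
Step 2: x^2 = 0.1077
Step 3: exp(x) = 1.388
Step 4: c_v = 3*1.381e-23*0.1077*1.388/(1.388-1)^2 = 4.106e-23

4.106e-23


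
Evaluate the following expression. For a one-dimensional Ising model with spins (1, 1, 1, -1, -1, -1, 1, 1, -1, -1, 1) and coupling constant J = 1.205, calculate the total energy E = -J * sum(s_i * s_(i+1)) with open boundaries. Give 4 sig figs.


Step 1: Nearest-neighbor products: 1, 1, -1, 1, 1, -1, 1, -1, 1, -1
Step 2: Sum of products = 2
Step 3: E = -1.205 * 2 = -2.41

-2.41


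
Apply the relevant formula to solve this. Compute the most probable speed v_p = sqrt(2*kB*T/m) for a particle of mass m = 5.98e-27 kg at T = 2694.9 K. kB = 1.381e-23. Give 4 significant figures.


Step 1: Numerator = 2*kB*T = 2*1.381e-23*2694.9 = 7.443e-20
Step 2: Ratio = 7.443e-20 / 5.98e-27 = 1.245e+07
Step 3: v_p = sqrt(1.245e+07) = 3528 m/s

3528


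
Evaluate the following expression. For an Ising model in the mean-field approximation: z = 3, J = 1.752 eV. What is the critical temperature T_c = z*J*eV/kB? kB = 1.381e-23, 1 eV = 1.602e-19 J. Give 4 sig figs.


Step 1: z*J = 3*1.752 = 5.256 eV
Step 2: Convert to Joules: 5.256*1.602e-19 = 8.42e-19 J
Step 3: T_c = 8.42e-19 / 1.381e-23 = 6.097e+04 K

6.097e+04


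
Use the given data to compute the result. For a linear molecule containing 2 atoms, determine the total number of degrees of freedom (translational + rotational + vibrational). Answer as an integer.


Step 1: Translational DOF = 3
Step 2: Rotational DOF (linear) = 2
Step 3: Vibrational DOF = 3*2 - 5 = 1
Step 4: Total = 3 + 2 + 1 = 6

6


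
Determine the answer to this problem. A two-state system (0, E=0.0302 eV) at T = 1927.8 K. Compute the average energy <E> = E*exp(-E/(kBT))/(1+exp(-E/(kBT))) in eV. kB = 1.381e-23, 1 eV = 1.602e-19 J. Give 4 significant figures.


Step 1: beta*E = 0.0302*1.602e-19/(1.381e-23*1927.8) = 0.1817
Step 2: exp(-beta*E) = 0.8338
Step 3: <E> = 0.0302*0.8338/(1+0.8338) = 0.01373 eV

0.01373


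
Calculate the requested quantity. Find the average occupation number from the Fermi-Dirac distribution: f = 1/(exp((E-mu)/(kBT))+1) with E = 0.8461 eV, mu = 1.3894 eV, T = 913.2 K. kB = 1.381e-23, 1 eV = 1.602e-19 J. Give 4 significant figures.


Step 1: (E - mu) = 0.8461 - 1.3894 = -0.5433 eV
Step 2: Convert: (E-mu)*eV = -8.704e-20 J
Step 3: x = (E-mu)*eV/(kB*T) = -6.901
Step 4: f = 1/(exp(-6.901)+1) = 0.999

0.999


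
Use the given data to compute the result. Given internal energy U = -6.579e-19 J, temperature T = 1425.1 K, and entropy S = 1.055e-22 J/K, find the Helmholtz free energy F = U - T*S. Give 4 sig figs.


Step 1: T*S = 1425.1 * 1.055e-22 = 1.503e-19 J
Step 2: F = U - T*S = -6.579e-19 - 1.503e-19
Step 3: F = -8.082e-19 J

-8.082e-19


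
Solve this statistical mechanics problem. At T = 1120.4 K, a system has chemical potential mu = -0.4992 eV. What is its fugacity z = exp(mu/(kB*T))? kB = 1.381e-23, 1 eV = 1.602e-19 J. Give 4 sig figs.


Step 1: Convert mu to Joules: -0.4992*1.602e-19 = -7.997e-20 J
Step 2: kB*T = 1.381e-23*1120.4 = 1.547e-20 J
Step 3: mu/(kB*T) = -5.169
Step 4: z = exp(-5.169) = 0.005693

0.005693


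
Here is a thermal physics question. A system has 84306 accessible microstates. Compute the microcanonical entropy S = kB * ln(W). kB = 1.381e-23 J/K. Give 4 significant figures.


Step 1: ln(W) = ln(84306) = 11.34
Step 2: S = kB * ln(W) = 1.381e-23 * 11.34
Step 3: S = 1.566e-22 J/K

1.566e-22


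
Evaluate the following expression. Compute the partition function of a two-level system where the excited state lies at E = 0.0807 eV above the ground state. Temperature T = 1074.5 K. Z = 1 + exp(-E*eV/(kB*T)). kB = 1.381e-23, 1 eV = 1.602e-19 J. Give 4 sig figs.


Step 1: Compute beta*E = E*eV/(kB*T) = 0.0807*1.602e-19/(1.381e-23*1074.5) = 0.8712
Step 2: exp(-beta*E) = exp(-0.8712) = 0.4184
Step 3: Z = 1 + 0.4184 = 1.418

1.418


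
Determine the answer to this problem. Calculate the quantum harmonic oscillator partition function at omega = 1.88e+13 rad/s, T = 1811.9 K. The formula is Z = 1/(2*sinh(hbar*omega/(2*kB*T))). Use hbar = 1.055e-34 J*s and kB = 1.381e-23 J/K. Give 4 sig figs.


Step 1: Compute x = hbar*omega/(kB*T) = 1.055e-34*1.88e+13/(1.381e-23*1811.9) = 0.07927
Step 2: x/2 = 0.03963
Step 3: sinh(x/2) = 0.03964
Step 4: Z = 1/(2*0.03964) = 12.61

12.61


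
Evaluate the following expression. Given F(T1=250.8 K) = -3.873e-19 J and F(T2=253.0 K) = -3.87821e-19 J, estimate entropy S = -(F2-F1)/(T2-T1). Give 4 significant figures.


Step 1: dF = F2 - F1 = -3.87821e-19 - (-3.873e-19) = -5.21e-22 J
Step 2: dT = T2 - T1 = 253.0 - 250.8 = 2.2 K
Step 3: S = -dF/dT = -(-5.21e-22)/2.2 = 2.368e-22 J/K

2.368e-22


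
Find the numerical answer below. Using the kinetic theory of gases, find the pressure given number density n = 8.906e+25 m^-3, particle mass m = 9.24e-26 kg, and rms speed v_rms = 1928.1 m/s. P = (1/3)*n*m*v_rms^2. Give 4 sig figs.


Step 1: v_rms^2 = 1928.1^2 = 3.718e+06
Step 2: n*m = 8.906e+25*9.24e-26 = 8.229
Step 3: P = (1/3)*8.229*3.718e+06 = 1.02e+07 Pa

1.02e+07


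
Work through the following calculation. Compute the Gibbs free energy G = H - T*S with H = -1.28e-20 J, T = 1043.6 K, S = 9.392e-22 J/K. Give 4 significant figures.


Step 1: T*S = 1043.6 * 9.392e-22 = 9.801e-19 J
Step 2: G = H - T*S = -1.28e-20 - 9.801e-19
Step 3: G = -9.929e-19 J

-9.929e-19


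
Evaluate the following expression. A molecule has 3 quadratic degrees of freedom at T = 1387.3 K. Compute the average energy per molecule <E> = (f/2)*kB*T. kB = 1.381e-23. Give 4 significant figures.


Step 1: f/2 = 3/2 = 1.5
Step 2: kB*T = 1.381e-23 * 1387.3 = 1.916e-20
Step 3: <E> = 1.5 * 1.916e-20 = 2.874e-20 J

2.874e-20


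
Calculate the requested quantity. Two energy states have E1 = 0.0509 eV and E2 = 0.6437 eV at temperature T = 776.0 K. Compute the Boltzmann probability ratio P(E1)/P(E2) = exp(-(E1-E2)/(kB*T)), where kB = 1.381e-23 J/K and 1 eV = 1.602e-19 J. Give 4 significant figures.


Step 1: Compute energy difference dE = E1 - E2 = 0.0509 - 0.6437 = -0.5928 eV
Step 2: Convert to Joules: dE_J = -0.5928 * 1.602e-19 = -9.497e-20 J
Step 3: Compute exponent = -dE_J / (kB * T) = -(-9.497e-20) / (1.381e-23 * 776.0) = 8.862
Step 4: P(E1)/P(E2) = exp(8.862) = 7056

7056


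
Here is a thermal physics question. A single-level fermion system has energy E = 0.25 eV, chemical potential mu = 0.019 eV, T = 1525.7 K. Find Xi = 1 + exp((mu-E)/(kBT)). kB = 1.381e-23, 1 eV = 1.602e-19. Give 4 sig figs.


Step 1: (mu - E) = 0.019 - 0.25 = -0.231 eV
Step 2: x = (mu-E)*eV/(kB*T) = -0.231*1.602e-19/(1.381e-23*1525.7) = -1.756
Step 3: exp(x) = 0.1727
Step 4: Xi = 1 + 0.1727 = 1.173

1.173


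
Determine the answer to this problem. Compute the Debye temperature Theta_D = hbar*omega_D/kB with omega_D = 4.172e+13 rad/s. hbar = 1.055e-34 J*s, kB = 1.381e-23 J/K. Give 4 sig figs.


Step 1: hbar*omega_D = 1.055e-34 * 4.172e+13 = 4.401e-21 J
Step 2: Theta_D = 4.401e-21 / 1.381e-23
Step 3: Theta_D = 318.7 K

318.7


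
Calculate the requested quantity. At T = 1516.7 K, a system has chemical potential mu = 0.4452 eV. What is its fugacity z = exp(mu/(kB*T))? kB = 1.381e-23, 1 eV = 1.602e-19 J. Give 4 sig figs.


Step 1: Convert mu to Joules: 0.4452*1.602e-19 = 7.132e-20 J
Step 2: kB*T = 1.381e-23*1516.7 = 2.095e-20 J
Step 3: mu/(kB*T) = 3.405
Step 4: z = exp(3.405) = 30.12

30.12


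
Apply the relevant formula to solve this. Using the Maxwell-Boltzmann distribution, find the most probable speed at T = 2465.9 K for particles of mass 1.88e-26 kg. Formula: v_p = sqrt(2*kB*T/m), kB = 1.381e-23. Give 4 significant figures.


Step 1: Numerator = 2*kB*T = 2*1.381e-23*2465.9 = 6.811e-20
Step 2: Ratio = 6.811e-20 / 1.88e-26 = 3.623e+06
Step 3: v_p = sqrt(3.623e+06) = 1903 m/s

1903


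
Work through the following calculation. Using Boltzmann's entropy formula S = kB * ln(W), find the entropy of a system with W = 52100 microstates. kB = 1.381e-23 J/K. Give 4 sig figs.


Step 1: ln(W) = ln(52100) = 10.86
Step 2: S = kB * ln(W) = 1.381e-23 * 10.86
Step 3: S = 1.5e-22 J/K

1.5e-22


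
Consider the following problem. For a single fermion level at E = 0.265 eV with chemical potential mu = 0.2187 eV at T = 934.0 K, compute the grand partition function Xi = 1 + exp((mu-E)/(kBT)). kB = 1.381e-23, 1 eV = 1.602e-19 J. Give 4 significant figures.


Step 1: (mu - E) = 0.2187 - 0.265 = -0.0463 eV
Step 2: x = (mu-E)*eV/(kB*T) = -0.0463*1.602e-19/(1.381e-23*934.0) = -0.575
Step 3: exp(x) = 0.5627
Step 4: Xi = 1 + 0.5627 = 1.563

1.563


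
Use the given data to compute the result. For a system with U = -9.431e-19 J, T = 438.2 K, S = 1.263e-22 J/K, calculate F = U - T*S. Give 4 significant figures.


Step 1: T*S = 438.2 * 1.263e-22 = 5.534e-20 J
Step 2: F = U - T*S = -9.431e-19 - 5.534e-20
Step 3: F = -9.984e-19 J

-9.984e-19


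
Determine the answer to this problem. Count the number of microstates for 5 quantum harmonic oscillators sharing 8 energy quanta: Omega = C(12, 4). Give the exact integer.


Step 1: Use binomial coefficient C(12, 4)
Step 2: Numerator = 12! / 8!
Step 3: Denominator = 4!
Step 4: Omega = 495

495


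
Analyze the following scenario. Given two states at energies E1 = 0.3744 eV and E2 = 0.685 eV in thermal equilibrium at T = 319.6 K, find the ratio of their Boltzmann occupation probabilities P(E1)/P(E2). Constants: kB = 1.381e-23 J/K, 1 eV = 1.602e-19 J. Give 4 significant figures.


Step 1: Compute energy difference dE = E1 - E2 = 0.3744 - 0.685 = -0.3106 eV
Step 2: Convert to Joules: dE_J = -0.3106 * 1.602e-19 = -4.976e-20 J
Step 3: Compute exponent = -dE_J / (kB * T) = -(-4.976e-20) / (1.381e-23 * 319.6) = 11.27
Step 4: P(E1)/P(E2) = exp(11.27) = 7.872e+04

7.872e+04


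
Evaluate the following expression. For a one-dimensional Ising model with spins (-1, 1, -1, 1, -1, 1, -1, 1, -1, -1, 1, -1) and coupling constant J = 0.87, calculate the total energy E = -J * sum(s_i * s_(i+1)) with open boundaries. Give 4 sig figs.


Step 1: Nearest-neighbor products: -1, -1, -1, -1, -1, -1, -1, -1, 1, -1, -1
Step 2: Sum of products = -9
Step 3: E = -0.87 * -9 = 7.83

7.83


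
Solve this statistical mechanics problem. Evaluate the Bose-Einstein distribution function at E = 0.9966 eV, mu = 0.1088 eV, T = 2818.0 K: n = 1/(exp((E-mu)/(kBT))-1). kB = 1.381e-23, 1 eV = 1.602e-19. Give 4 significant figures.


Step 1: (E - mu) = 0.8878 eV
Step 2: x = (E-mu)*eV/(kB*T) = 0.8878*1.602e-19/(1.381e-23*2818.0) = 3.655
Step 3: exp(x) = 38.65
Step 4: n = 1/(exp(x)-1) = 0.02656

0.02656
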